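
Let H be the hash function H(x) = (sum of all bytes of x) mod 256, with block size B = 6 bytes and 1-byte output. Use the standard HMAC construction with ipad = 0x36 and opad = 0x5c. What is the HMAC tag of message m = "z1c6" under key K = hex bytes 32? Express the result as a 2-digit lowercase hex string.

90

Key hex bytes 32 is 1 byte ≤ B = 6; zero-pad to 6 bytes: K' = 32 00 00 00 00 00.
K' ⊕ ipad = 04 36 36 36 36 36.  K' ⊕ opad = 6e 5c 5c 5c 5c 5c.
Inner input = (K'⊕ipad) ∥ m = 04 36 36 36 36 36 ∥ 7a 31 63 36.
Inner hash: sum = 4+54+54+54+54+54+122+49+99+54 = 598; mod 256 = 86 → 56.
Outer input = (K'⊕opad) ∥ inner = 6e 5c 5c 5c 5c 5c ∥ 56.
Outer hash (tag): sum = 110+92+92+92+92+92+86 = 656; mod 256 = 144 → 90.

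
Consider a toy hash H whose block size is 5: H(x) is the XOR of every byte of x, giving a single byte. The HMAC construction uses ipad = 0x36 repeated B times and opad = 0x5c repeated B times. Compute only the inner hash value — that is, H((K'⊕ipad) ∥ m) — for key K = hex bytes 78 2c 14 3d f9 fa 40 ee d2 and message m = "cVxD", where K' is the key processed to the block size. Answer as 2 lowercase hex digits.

3d

Key hex bytes 78 2c 14 3d f9 fa 40 ee d2 is 9 bytes > B = 5, so hash it first: H(key) = 02, then zero-pad to 5 bytes: K' = 02 00 00 00 00.
K' ⊕ ipad = 34 36 36 36 36.
Inner input = 34 36 36 36 36 ∥ 63 56 78 44.
Inner hash: XOR 34⊕36⊕36⊕36⊕36⊕63⊕56⊕78⊕44 = 3d.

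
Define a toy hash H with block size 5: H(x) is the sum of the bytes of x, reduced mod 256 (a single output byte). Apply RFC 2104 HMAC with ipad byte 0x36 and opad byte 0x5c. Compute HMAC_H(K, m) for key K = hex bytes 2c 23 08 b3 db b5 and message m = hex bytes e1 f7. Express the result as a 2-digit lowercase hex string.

Key hex bytes 2c 23 08 b3 db b5 is 6 bytes > B = 5, so hash it first: H(key) = 9a, then zero-pad to 5 bytes: K' = 9a 00 00 00 00.
K' ⊕ ipad = ac 36 36 36 36.  K' ⊕ opad = c6 5c 5c 5c 5c.
Inner input = (K'⊕ipad) ∥ m = ac 36 36 36 36 ∥ e1 f7.
Inner hash: sum = 172+54+54+54+54+225+247 = 860; mod 256 = 92 → 5c.
Outer input = (K'⊕opad) ∥ inner = c6 5c 5c 5c 5c ∥ 5c.
Outer hash (tag): sum = 198+92+92+92+92+92 = 658; mod 256 = 146 → 92.

92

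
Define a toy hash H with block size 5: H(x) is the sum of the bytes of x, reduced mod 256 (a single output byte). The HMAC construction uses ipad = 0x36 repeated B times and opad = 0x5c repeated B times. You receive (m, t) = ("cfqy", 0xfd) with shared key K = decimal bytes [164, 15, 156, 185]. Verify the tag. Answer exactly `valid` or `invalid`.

Key decimal bytes [164, 15, 156, 185] = a4 0f 9c b9 is 4 bytes ≤ B = 5; zero-pad to 5 bytes: K' = a4 0f 9c b9 00.
K' ⊕ ipad = 92 39 aa 8f 36; K' ⊕ opad = f8 53 c0 e5 5c.
Inner hash: sum = 146+57+170+143+54+99+102+113+121 = 1005; mod 256 = 237 → ed.
Outer hash (recomputed tag): sum = 248+83+192+229+92+237 = 1081; mod 256 = 57 → 39.
Recomputed tag = 39; claimed = fd → mismatch.

invalid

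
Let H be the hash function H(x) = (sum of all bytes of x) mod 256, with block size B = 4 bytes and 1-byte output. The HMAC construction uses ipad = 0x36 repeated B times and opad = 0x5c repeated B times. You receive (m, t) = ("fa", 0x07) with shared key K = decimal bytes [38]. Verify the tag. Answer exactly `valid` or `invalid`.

Key decimal bytes [38] = 26 is 1 byte ≤ B = 4; zero-pad to 4 bytes: K' = 26 00 00 00.
K' ⊕ ipad = 10 36 36 36; K' ⊕ opad = 7a 5c 5c 5c.
Inner hash: sum = 16+54+54+54+102+97 = 377; mod 256 = 121 → 79.
Outer hash (recomputed tag): sum = 122+92+92+92+121 = 519; mod 256 = 7 → 07.
Recomputed tag = 07; claimed = 07 → match.

valid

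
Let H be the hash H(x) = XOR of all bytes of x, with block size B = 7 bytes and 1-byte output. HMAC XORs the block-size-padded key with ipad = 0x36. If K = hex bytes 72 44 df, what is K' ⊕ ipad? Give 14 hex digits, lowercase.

4472e936363636

Key hex bytes 72 44 df is 3 bytes ≤ B = 7; zero-pad to 7 bytes: K' = 72 44 df 00 00 00 00.
XOR each byte with 0x36: 72⊕36=44, 44⊕36=72, df⊕36=e9, 00⊕36=36, 00⊕36=36, 00⊕36=36, 00⊕36=36.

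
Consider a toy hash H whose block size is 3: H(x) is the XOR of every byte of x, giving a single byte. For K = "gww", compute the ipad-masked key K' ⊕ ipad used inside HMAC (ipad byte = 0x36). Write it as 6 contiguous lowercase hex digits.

Key "gww" = 67 77 77 is exactly B = 3 bytes: K' = 67 77 77.
XOR each byte with 0x36: 67⊕36=51, 77⊕36=41, 77⊕36=41.

514141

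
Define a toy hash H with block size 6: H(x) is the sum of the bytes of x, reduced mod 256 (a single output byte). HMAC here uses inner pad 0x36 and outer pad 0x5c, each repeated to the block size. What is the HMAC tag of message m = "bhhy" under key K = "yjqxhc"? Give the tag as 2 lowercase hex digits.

bd

Key "yjqxhc" = 79 6a 71 78 68 63 is exactly B = 6 bytes: K' = 79 6a 71 78 68 63.
K' ⊕ ipad = 4f 5c 47 4e 5e 55.  K' ⊕ opad = 25 36 2d 24 34 3f.
Inner input = (K'⊕ipad) ∥ m = 4f 5c 47 4e 5e 55 ∥ 62 68 68 79.
Inner hash: sum = 79+92+71+78+94+85+98+104+104+121 = 926; mod 256 = 158 → 9e.
Outer input = (K'⊕opad) ∥ inner = 25 36 2d 24 34 3f ∥ 9e.
Outer hash (tag): sum = 37+54+45+36+52+63+158 = 445; mod 256 = 189 → bd.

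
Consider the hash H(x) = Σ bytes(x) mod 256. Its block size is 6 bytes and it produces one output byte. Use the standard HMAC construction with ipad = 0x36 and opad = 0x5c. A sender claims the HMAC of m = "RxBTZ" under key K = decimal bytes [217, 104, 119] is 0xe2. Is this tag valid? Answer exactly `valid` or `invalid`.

valid

Key decimal bytes [217, 104, 119] = d9 68 77 is 3 bytes ≤ B = 6; zero-pad to 6 bytes: K' = d9 68 77 00 00 00.
K' ⊕ ipad = ef 5e 41 36 36 36; K' ⊕ opad = 85 34 2b 5c 5c 5c.
Inner hash: sum = 239+94+65+54+54+54+82+120+66+84+90 = 1002; mod 256 = 234 → ea.
Outer hash (recomputed tag): sum = 133+52+43+92+92+92+234 = 738; mod 256 = 226 → e2.
Recomputed tag = e2; claimed = e2 → match.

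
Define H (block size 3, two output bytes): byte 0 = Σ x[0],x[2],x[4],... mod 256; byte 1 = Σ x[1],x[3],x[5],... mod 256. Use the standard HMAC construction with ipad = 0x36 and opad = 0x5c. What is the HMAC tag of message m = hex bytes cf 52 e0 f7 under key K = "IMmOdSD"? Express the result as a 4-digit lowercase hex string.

Key "IMmOdSD" = 49 4d 6d 4f 64 53 44 is 7 bytes > B = 3, so hash it first: H(key) = 5e ef, then zero-pad to 3 bytes: K' = 5e ef 00.
K' ⊕ ipad = 68 d9 36.  K' ⊕ opad = 02 b3 5c.
Inner input = (K'⊕ipad) ∥ m = 68 d9 36 ∥ cf 52 e0 f7.
Inner hash: even-index sum = 487 mod 256 = 231; odd-index sum = 648 mod 256 = 136 → e7 88.
Outer input = (K'⊕opad) ∥ inner = 02 b3 5c ∥ e7 88.
Outer hash (tag): even-index sum = 230 mod 256 = 230; odd-index sum = 410 mod 256 = 154 → e6 9a.

e69a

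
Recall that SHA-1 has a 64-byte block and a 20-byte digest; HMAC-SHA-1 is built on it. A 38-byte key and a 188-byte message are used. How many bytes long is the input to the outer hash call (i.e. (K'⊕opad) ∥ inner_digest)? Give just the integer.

Key is 38 ≤ 64 bytes, zero-padded: |K'| = 64.
Outer input = (K'⊕opad) ∥ H(inner) → 64 + 20 = 84 bytes.

84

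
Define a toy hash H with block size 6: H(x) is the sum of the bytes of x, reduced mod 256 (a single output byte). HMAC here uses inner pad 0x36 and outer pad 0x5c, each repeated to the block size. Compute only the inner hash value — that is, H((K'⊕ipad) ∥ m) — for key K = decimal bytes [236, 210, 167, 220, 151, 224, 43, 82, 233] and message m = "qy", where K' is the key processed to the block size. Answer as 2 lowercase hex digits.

20

Key decimal bytes [236, 210, 167, 220, 151, 224, 43, 82, 233] = ec d2 a7 dc 97 e0 2b 52 e9 is 9 bytes > B = 6, so hash it first: H(key) = 1e, then zero-pad to 6 bytes: K' = 1e 00 00 00 00 00.
K' ⊕ ipad = 28 36 36 36 36 36.
Inner input = 28 36 36 36 36 36 ∥ 71 79.
Inner hash: sum = 40+54+54+54+54+54+113+121 = 544; mod 256 = 32 → 20.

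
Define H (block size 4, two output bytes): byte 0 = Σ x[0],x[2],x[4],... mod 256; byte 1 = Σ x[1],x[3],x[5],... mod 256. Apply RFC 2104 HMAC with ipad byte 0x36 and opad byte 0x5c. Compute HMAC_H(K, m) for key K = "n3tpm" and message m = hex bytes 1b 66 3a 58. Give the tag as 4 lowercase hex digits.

73e4

Key "n3tpm" = 6e 33 74 70 6d is 5 bytes > B = 4, so hash it first: H(key) = 4f a3, then zero-pad to 4 bytes: K' = 4f a3 00 00.
K' ⊕ ipad = 79 95 36 36.  K' ⊕ opad = 13 ff 5c 5c.
Inner input = (K'⊕ipad) ∥ m = 79 95 36 36 ∥ 1b 66 3a 58.
Inner hash: even-index sum = 260 mod 256 = 4; odd-index sum = 393 mod 256 = 137 → 04 89.
Outer input = (K'⊕opad) ∥ inner = 13 ff 5c 5c ∥ 04 89.
Outer hash (tag): even-index sum = 115 mod 256 = 115; odd-index sum = 484 mod 256 = 228 → 73 e4.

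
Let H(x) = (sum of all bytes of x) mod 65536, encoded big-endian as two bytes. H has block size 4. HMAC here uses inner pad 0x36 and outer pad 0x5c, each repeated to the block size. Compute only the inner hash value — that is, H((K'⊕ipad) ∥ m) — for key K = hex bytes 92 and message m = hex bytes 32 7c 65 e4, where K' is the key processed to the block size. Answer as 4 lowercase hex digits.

Key hex bytes 92 is 1 byte ≤ B = 4; zero-pad to 4 bytes: K' = 92 00 00 00.
K' ⊕ ipad = a4 36 36 36.
Inner input = a4 36 36 36 ∥ 32 7c 65 e4.
Inner hash: sum = 164+54+54+54+50+124+101+228 = 829 → 03 3d.

033d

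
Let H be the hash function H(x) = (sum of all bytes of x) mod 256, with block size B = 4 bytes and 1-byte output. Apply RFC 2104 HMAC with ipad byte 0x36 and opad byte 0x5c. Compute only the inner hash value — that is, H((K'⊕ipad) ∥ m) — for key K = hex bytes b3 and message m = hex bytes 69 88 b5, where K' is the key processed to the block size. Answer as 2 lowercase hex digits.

Key hex bytes b3 is 1 byte ≤ B = 4; zero-pad to 4 bytes: K' = b3 00 00 00.
K' ⊕ ipad = 85 36 36 36.
Inner input = 85 36 36 36 ∥ 69 88 b5.
Inner hash: sum = 133+54+54+54+105+136+181 = 717; mod 256 = 205 → cd.

cd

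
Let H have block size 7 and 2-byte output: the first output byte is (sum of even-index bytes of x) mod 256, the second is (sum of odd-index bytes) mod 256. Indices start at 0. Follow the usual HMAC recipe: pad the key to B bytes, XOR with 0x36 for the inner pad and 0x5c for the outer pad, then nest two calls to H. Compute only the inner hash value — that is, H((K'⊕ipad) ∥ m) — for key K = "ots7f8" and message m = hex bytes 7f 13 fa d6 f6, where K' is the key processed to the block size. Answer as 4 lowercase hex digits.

0dc0

Key "ots7f8" = 6f 74 73 37 66 38 is 6 bytes ≤ B = 7; zero-pad to 7 bytes: K' = 6f 74 73 37 66 38 00.
K' ⊕ ipad = 59 42 45 01 50 0e 36.
Inner input = 59 42 45 01 50 0e 36 ∥ 7f 13 fa d6 f6.
Inner hash: even-index sum = 525 mod 256 = 13; odd-index sum = 704 mod 256 = 192 → 0d c0.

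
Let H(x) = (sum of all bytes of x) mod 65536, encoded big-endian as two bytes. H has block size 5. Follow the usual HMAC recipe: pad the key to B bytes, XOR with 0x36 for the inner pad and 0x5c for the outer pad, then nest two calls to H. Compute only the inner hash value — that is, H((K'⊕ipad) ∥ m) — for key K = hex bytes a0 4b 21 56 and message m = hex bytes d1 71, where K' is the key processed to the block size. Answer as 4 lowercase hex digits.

Key hex bytes a0 4b 21 56 is 4 bytes ≤ B = 5; zero-pad to 5 bytes: K' = a0 4b 21 56 00.
K' ⊕ ipad = 96 7d 17 60 36.
Inner input = 96 7d 17 60 36 ∥ d1 71.
Inner hash: sum = 150+125+23+96+54+209+113 = 770 → 03 02.

0302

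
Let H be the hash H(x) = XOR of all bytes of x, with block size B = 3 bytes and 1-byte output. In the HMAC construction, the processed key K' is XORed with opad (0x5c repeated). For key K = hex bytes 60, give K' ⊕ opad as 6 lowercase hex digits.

Key hex bytes 60 is 1 byte ≤ B = 3; zero-pad to 3 bytes: K' = 60 00 00.
XOR each byte with 0x5c: 60⊕5c=3c, 00⊕5c=5c, 00⊕5c=5c.

3c5c5c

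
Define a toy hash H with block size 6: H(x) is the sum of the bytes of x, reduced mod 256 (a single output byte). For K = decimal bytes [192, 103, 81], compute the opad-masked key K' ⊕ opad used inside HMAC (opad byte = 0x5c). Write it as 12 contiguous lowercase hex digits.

9c3b0d5c5c5c

Key decimal bytes [192, 103, 81] = c0 67 51 is 3 bytes ≤ B = 6; zero-pad to 6 bytes: K' = c0 67 51 00 00 00.
XOR each byte with 0x5c: c0⊕5c=9c, 67⊕5c=3b, 51⊕5c=0d, 00⊕5c=5c, 00⊕5c=5c, 00⊕5c=5c.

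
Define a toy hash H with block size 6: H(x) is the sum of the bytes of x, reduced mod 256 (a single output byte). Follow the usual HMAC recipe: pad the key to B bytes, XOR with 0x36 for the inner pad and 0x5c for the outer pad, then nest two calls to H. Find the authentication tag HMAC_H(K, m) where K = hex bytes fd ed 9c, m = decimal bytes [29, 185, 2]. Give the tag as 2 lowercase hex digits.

f0

Key hex bytes fd ed 9c is 3 bytes ≤ B = 6; zero-pad to 6 bytes: K' = fd ed 9c 00 00 00.
K' ⊕ ipad = cb db aa 36 36 36.  K' ⊕ opad = a1 b1 c0 5c 5c 5c.
Inner input = (K'⊕ipad) ∥ m = cb db aa 36 36 36 ∥ 1d b9 02.
Inner hash: sum = 203+219+170+54+54+54+29+185+2 = 970; mod 256 = 202 → ca.
Outer input = (K'⊕opad) ∥ inner = a1 b1 c0 5c 5c 5c ∥ ca.
Outer hash (tag): sum = 161+177+192+92+92+92+202 = 1008; mod 256 = 240 → f0.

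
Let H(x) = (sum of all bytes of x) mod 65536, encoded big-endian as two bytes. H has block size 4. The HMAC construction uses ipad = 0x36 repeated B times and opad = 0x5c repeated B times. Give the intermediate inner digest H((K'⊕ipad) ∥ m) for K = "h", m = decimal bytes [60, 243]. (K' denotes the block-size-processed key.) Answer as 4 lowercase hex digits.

022f

Key "h" = 68 is 1 byte ≤ B = 4; zero-pad to 4 bytes: K' = 68 00 00 00.
K' ⊕ ipad = 5e 36 36 36.
Inner input = 5e 36 36 36 ∥ 3c f3.
Inner hash: sum = 94+54+54+54+60+243 = 559 → 02 2f.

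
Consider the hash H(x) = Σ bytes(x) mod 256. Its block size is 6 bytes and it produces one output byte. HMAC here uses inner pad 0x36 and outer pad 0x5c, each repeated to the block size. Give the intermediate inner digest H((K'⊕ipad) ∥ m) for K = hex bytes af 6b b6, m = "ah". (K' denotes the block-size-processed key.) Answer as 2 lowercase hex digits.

e1

Key hex bytes af 6b b6 is 3 bytes ≤ B = 6; zero-pad to 6 bytes: K' = af 6b b6 00 00 00.
K' ⊕ ipad = 99 5d 80 36 36 36.
Inner input = 99 5d 80 36 36 36 ∥ 61 68.
Inner hash: sum = 153+93+128+54+54+54+97+104 = 737; mod 256 = 225 → e1.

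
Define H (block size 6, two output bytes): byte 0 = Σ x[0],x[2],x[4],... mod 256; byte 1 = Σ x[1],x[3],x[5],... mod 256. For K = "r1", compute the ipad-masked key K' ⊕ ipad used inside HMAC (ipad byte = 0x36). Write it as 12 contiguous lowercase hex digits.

440736363636

Key "r1" = 72 31 is 2 bytes ≤ B = 6; zero-pad to 6 bytes: K' = 72 31 00 00 00 00.
XOR each byte with 0x36: 72⊕36=44, 31⊕36=07, 00⊕36=36, 00⊕36=36, 00⊕36=36, 00⊕36=36.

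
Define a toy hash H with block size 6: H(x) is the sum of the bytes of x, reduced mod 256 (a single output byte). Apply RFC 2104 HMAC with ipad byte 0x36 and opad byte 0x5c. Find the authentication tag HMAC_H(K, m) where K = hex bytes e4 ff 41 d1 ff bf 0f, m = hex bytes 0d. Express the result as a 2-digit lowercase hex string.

Key hex bytes e4 ff 41 d1 ff bf 0f is 7 bytes > B = 6, so hash it first: H(key) = c2, then zero-pad to 6 bytes: K' = c2 00 00 00 00 00.
K' ⊕ ipad = f4 36 36 36 36 36.  K' ⊕ opad = 9e 5c 5c 5c 5c 5c.
Inner input = (K'⊕ipad) ∥ m = f4 36 36 36 36 36 ∥ 0d.
Inner hash: sum = 244+54+54+54+54+54+13 = 527; mod 256 = 15 → 0f.
Outer input = (K'⊕opad) ∥ inner = 9e 5c 5c 5c 5c 5c ∥ 0f.
Outer hash (tag): sum = 158+92+92+92+92+92+15 = 633; mod 256 = 121 → 79.

79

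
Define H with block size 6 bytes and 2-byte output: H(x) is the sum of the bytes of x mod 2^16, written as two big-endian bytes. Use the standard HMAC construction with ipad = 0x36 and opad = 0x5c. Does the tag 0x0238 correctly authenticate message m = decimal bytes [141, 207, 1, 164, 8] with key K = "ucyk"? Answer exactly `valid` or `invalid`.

Key "ucyk" = 75 63 79 6b is 4 bytes ≤ B = 6; zero-pad to 6 bytes: K' = 75 63 79 6b 00 00.
K' ⊕ ipad = 43 55 4f 5d 36 36; K' ⊕ opad = 29 3f 25 37 5c 5c.
Inner hash: sum = 67+85+79+93+54+54+141+207+1+164+8 = 953 → 03 b9.
Outer hash (recomputed tag): sum = 41+63+37+55+92+92+3+185 = 568 → 02 38.
Recomputed tag = 0238; claimed = 0238 → match.

valid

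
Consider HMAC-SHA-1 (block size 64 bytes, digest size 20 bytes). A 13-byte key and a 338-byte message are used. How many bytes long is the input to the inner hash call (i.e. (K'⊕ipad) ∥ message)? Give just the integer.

Key is 13 ≤ 64 bytes, zero-padded: |K'| = 64.
Inner input = (K'⊕ipad) ∥ m → 64 + 338 = 402 bytes.

402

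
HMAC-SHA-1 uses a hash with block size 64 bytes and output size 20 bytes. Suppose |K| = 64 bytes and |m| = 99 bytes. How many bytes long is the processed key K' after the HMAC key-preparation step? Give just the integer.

64

Key is 64 ≤ 64 bytes, zero-padded: |K'| = 64.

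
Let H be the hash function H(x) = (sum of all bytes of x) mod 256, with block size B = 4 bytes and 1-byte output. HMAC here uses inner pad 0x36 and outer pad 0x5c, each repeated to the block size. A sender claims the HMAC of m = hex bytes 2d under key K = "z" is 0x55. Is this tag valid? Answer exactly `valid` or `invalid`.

valid

Key "z" = 7a is 1 byte ≤ B = 4; zero-pad to 4 bytes: K' = 7a 00 00 00.
K' ⊕ ipad = 4c 36 36 36; K' ⊕ opad = 26 5c 5c 5c.
Inner hash: sum = 76+54+54+54+45 = 283; mod 256 = 27 → 1b.
Outer hash (recomputed tag): sum = 38+92+92+92+27 = 341; mod 256 = 85 → 55.
Recomputed tag = 55; claimed = 55 → match.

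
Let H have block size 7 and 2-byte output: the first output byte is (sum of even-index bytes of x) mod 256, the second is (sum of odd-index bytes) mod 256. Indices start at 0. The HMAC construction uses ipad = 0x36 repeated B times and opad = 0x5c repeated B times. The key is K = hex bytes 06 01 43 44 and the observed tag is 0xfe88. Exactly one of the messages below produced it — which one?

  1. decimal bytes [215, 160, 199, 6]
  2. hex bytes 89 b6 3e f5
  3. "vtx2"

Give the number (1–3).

3

Key hex bytes 06 01 43 44 is 4 bytes ≤ B = 7; zero-pad to 7 bytes: K' = 06 01 43 44 00 00 00.
K' ⊕ ipad = 30 37 75 72 36 36 36; K' ⊕ opad = 5a 5d 1f 18 5c 5c 5c.
m1: inner = H(30 37 75 72 36 36 36 d7 a0 c7 06) = b7 7d; tag = H(5a 5d 1f 18 5c 5c 5c b7 7d) = ae88
m2: inner = H(30 37 75 72 36 36 36 89 b6 3e f5) = bc a6; tag = H(5a 5d 1f 18 5c 5c 5c bc a6) = d78d
m3: inner = H(30 37 75 72 36 36 36 76 74 78 32) = b7 cd; tag = H(5a 5d 1f 18 5c 5c 5c b7 cd) = fe88 ← matches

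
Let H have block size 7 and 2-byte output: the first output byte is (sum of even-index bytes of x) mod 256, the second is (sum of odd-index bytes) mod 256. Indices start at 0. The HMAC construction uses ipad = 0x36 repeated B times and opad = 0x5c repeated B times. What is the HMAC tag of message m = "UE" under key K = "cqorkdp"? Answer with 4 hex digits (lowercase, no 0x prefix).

0729

Key "cqorkdp" = 63 71 6f 72 6b 64 70 is exactly B = 7 bytes: K' = 63 71 6f 72 6b 64 70.
K' ⊕ ipad = 55 47 59 44 5d 52 46.  K' ⊕ opad = 3f 2d 33 2e 37 38 2c.
Inner input = (K'⊕ipad) ∥ m = 55 47 59 44 5d 52 46 ∥ 55 45.
Inner hash: even-index sum = 406 mod 256 = 150; odd-index sum = 306 mod 256 = 50 → 96 32.
Outer input = (K'⊕opad) ∥ inner = 3f 2d 33 2e 37 38 2c ∥ 96 32.
Outer hash (tag): even-index sum = 263 mod 256 = 7; odd-index sum = 297 mod 256 = 41 → 07 29.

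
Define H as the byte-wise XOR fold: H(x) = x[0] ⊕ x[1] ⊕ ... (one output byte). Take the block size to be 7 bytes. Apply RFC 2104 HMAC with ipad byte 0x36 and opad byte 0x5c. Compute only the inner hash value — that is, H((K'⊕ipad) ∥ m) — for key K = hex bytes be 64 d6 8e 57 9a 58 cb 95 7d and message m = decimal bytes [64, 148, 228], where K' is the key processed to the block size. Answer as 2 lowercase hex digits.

Key hex bytes be 64 d6 8e 57 9a 58 cb 95 7d is 10 bytes > B = 7, so hash it first: H(key) = 34, then zero-pad to 7 bytes: K' = 34 00 00 00 00 00 00.
K' ⊕ ipad = 02 36 36 36 36 36 36.
Inner input = 02 36 36 36 36 36 36 ∥ 40 94 e4.
Inner hash: XOR 02⊕36⊕36⊕36⊕36⊕36⊕36⊕40⊕94⊕e4 = 32.

32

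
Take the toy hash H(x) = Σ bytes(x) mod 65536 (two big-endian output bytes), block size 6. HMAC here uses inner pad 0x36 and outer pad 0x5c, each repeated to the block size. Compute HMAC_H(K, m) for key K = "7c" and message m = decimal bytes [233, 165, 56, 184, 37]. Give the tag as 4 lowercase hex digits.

Key "7c" = 37 63 is 2 bytes ≤ B = 6; zero-pad to 6 bytes: K' = 37 63 00 00 00 00.
K' ⊕ ipad = 01 55 36 36 36 36.  K' ⊕ opad = 6b 3f 5c 5c 5c 5c.
Inner input = (K'⊕ipad) ∥ m = 01 55 36 36 36 36 ∥ e9 a5 38 b8 25.
Inner hash: sum = 1+85+54+54+54+54+233+165+56+184+37 = 977 → 03 d1.
Outer input = (K'⊕opad) ∥ inner = 6b 3f 5c 5c 5c 5c ∥ 03 d1.
Outer hash (tag): sum = 107+63+92+92+92+92+3+209 = 750 → 02 ee.

02ee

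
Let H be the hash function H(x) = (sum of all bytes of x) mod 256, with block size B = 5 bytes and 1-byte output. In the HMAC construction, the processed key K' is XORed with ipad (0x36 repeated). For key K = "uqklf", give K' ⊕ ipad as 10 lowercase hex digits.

43475d5a50

Key "uqklf" = 75 71 6b 6c 66 is exactly B = 5 bytes: K' = 75 71 6b 6c 66.
XOR each byte with 0x36: 75⊕36=43, 71⊕36=47, 6b⊕36=5d, 6c⊕36=5a, 66⊕36=50.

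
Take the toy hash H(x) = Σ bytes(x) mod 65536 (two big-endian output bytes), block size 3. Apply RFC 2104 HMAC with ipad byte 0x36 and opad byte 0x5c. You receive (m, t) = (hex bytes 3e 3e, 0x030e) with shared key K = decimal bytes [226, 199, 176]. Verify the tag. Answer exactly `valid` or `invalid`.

valid

Key decimal bytes [226, 199, 176] = e2 c7 b0 is exactly B = 3 bytes: K' = e2 c7 b0.
K' ⊕ ipad = d4 f1 86; K' ⊕ opad = be 9b ec.
Inner hash: sum = 212+241+134+62+62 = 711 → 02 c7.
Outer hash (recomputed tag): sum = 190+155+236+2+199 = 782 → 03 0e.
Recomputed tag = 030e; claimed = 030e → match.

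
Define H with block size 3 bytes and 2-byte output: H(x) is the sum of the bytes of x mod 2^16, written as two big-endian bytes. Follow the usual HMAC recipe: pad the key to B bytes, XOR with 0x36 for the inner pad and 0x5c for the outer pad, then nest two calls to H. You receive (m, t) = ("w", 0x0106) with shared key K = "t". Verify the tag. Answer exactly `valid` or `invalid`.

valid

Key "t" = 74 is 1 byte ≤ B = 3; zero-pad to 3 bytes: K' = 74 00 00.
K' ⊕ ipad = 42 36 36; K' ⊕ opad = 28 5c 5c.
Inner hash: sum = 66+54+54+119 = 293 → 01 25.
Outer hash (recomputed tag): sum = 40+92+92+1+37 = 262 → 01 06.
Recomputed tag = 0106; claimed = 0106 → match.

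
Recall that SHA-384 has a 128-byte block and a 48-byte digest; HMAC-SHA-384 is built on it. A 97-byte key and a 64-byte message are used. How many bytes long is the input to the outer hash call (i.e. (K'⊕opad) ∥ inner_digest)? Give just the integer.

176

Key is 97 ≤ 128 bytes, zero-padded: |K'| = 128.
Outer input = (K'⊕opad) ∥ H(inner) → 128 + 48 = 176 bytes.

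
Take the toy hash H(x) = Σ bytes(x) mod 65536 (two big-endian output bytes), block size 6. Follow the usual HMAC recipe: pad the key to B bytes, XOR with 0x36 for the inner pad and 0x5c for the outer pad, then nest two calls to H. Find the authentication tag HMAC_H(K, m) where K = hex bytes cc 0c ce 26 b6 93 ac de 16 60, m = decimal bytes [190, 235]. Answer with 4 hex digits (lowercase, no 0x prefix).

02eb

Key hex bytes cc 0c ce 26 b6 93 ac de 16 60 is 10 bytes > B = 6, so hash it first: H(key) = 05 15, then zero-pad to 6 bytes: K' = 05 15 00 00 00 00.
K' ⊕ ipad = 33 23 36 36 36 36.  K' ⊕ opad = 59 49 5c 5c 5c 5c.
Inner input = (K'⊕ipad) ∥ m = 33 23 36 36 36 36 ∥ be eb.
Inner hash: sum = 51+35+54+54+54+54+190+235 = 727 → 02 d7.
Outer input = (K'⊕opad) ∥ inner = 59 49 5c 5c 5c 5c ∥ 02 d7.
Outer hash (tag): sum = 89+73+92+92+92+92+2+215 = 747 → 02 eb.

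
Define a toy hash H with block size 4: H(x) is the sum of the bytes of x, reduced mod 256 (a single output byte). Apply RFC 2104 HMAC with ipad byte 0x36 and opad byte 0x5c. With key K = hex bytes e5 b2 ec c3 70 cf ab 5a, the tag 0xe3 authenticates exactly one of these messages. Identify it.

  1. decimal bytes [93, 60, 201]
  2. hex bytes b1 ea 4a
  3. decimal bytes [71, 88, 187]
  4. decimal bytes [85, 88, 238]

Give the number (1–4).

Key hex bytes e5 b2 ec c3 70 cf ab 5a is 8 bytes > B = 4, so hash it first: H(key) = 8a, then zero-pad to 4 bytes: K' = 8a 00 00 00.
K' ⊕ ipad = bc 36 36 36; K' ⊕ opad = d6 5c 5c 5c.
m1: inner = H(bc 36 36 36 5d 3c c9) = c0; tag = H(d6 5c 5c 5c c0) = aa
m2: inner = H(bc 36 36 36 b1 ea 4a) = 43; tag = H(d6 5c 5c 5c 43) = 2d
m3: inner = H(bc 36 36 36 47 58 bb) = b8; tag = H(d6 5c 5c 5c b8) = a2
m4: inner = H(bc 36 36 36 55 58 ee) = f9; tag = H(d6 5c 5c 5c f9) = e3 ← matches

4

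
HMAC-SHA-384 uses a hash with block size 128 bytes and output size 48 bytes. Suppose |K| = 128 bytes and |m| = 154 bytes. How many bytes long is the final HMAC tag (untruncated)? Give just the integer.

The tag is one SHA-384 digest: 48 bytes.

48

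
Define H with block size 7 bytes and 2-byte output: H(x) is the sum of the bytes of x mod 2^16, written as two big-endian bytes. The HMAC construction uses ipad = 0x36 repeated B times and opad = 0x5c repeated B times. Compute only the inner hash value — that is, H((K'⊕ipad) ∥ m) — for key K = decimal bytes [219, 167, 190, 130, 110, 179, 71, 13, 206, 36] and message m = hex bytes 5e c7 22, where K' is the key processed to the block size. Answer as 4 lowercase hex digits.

02a7

Key decimal bytes [219, 167, 190, 130, 110, 179, 71, 13, 206, 36] = db a7 be 82 6e b3 47 0d ce 24 is 10 bytes > B = 7, so hash it first: H(key) = 05 29, then zero-pad to 7 bytes: K' = 05 29 00 00 00 00 00.
K' ⊕ ipad = 33 1f 36 36 36 36 36.
Inner input = 33 1f 36 36 36 36 36 ∥ 5e c7 22.
Inner hash: sum = 51+31+54+54+54+54+54+94+199+34 = 679 → 02 a7.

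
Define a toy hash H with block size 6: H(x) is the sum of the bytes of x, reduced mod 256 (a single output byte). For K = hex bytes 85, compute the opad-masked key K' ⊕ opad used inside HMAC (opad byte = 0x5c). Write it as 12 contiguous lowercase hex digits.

d95c5c5c5c5c

Key hex bytes 85 is 1 byte ≤ B = 6; zero-pad to 6 bytes: K' = 85 00 00 00 00 00.
XOR each byte with 0x5c: 85⊕5c=d9, 00⊕5c=5c, 00⊕5c=5c, 00⊕5c=5c, 00⊕5c=5c, 00⊕5c=5c.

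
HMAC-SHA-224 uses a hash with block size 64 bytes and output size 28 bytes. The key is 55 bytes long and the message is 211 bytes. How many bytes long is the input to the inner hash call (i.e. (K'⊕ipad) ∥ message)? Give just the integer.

275

Key is 55 ≤ 64 bytes, zero-padded: |K'| = 64.
Inner input = (K'⊕ipad) ∥ m → 64 + 211 = 275 bytes.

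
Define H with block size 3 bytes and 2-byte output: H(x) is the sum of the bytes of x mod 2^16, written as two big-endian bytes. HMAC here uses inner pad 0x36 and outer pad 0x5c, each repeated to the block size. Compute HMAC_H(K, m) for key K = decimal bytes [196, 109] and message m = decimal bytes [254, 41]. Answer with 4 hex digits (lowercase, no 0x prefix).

01d1

Key decimal bytes [196, 109] = c4 6d is 2 bytes ≤ B = 3; zero-pad to 3 bytes: K' = c4 6d 00.
K' ⊕ ipad = f2 5b 36.  K' ⊕ opad = 98 31 5c.
Inner input = (K'⊕ipad) ∥ m = f2 5b 36 ∥ fe 29.
Inner hash: sum = 242+91+54+254+41 = 682 → 02 aa.
Outer input = (K'⊕opad) ∥ inner = 98 31 5c ∥ 02 aa.
Outer hash (tag): sum = 152+49+92+2+170 = 465 → 01 d1.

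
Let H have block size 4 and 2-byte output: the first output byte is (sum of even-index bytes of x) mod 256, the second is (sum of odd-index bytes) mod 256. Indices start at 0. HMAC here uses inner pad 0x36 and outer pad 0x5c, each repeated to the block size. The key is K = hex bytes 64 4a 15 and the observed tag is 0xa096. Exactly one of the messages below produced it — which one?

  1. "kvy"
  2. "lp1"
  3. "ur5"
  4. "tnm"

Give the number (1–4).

3

Key hex bytes 64 4a 15 is 3 bytes ≤ B = 4; zero-pad to 4 bytes: K' = 64 4a 15 00.
K' ⊕ ipad = 52 7c 23 36; K' ⊕ opad = 38 16 49 5c.
m1: inner = H(52 7c 23 36 6b 76 79) = 59 28; tag = H(38 16 49 5c 59 28) = da9a
m2: inner = H(52 7c 23 36 6c 70 31) = 12 22; tag = H(38 16 49 5c 12 22) = 9394
m3: inner = H(52 7c 23 36 75 72 35) = 1f 24; tag = H(38 16 49 5c 1f 24) = a096 ← matches
m4: inner = H(52 7c 23 36 74 6e 6d) = 56 20; tag = H(38 16 49 5c 56 20) = d792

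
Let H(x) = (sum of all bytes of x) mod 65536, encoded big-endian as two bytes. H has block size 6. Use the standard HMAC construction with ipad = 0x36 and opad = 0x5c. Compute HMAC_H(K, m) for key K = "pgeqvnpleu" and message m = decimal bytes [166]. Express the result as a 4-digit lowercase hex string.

0206

Key "pgeqvnpleu" = 70 67 65 71 76 6e 70 6c 65 75 is 10 bytes > B = 6, so hash it first: H(key) = 04 47, then zero-pad to 6 bytes: K' = 04 47 00 00 00 00.
K' ⊕ ipad = 32 71 36 36 36 36.  K' ⊕ opad = 58 1b 5c 5c 5c 5c.
Inner input = (K'⊕ipad) ∥ m = 32 71 36 36 36 36 ∥ a6.
Inner hash: sum = 50+113+54+54+54+54+166 = 545 → 02 21.
Outer input = (K'⊕opad) ∥ inner = 58 1b 5c 5c 5c 5c ∥ 02 21.
Outer hash (tag): sum = 88+27+92+92+92+92+2+33 = 518 → 02 06.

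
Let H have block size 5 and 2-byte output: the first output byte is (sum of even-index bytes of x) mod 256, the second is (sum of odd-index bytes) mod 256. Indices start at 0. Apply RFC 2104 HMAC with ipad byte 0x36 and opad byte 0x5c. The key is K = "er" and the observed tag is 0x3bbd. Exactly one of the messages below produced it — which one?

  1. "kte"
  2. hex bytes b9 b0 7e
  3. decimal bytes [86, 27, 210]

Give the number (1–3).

1

Key "er" = 65 72 is 2 bytes ≤ B = 5; zero-pad to 5 bytes: K' = 65 72 00 00 00.
K' ⊕ ipad = 53 44 36 36 36; K' ⊕ opad = 39 2e 5c 5c 5c.
m1: inner = H(53 44 36 36 36 6b 74 65) = 33 4a; tag = H(39 2e 5c 5c 5c 33 4a) = 3bbd ← matches
m2: inner = H(53 44 36 36 36 b9 b0 7e) = 6f b1; tag = H(39 2e 5c 5c 5c 6f b1) = a2f9
m3: inner = H(53 44 36 36 36 56 1b d2) = da a2; tag = H(39 2e 5c 5c 5c da a2) = 9364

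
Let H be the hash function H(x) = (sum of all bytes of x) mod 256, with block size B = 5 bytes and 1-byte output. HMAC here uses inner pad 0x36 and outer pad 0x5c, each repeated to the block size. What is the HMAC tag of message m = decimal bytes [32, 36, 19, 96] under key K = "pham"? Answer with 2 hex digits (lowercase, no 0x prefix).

Key "pham" = 70 68 61 6d is 4 bytes ≤ B = 5; zero-pad to 5 bytes: K' = 70 68 61 6d 00.
K' ⊕ ipad = 46 5e 57 5b 36.  K' ⊕ opad = 2c 34 3d 31 5c.
Inner input = (K'⊕ipad) ∥ m = 46 5e 57 5b 36 ∥ 20 24 13 60.
Inner hash: sum = 70+94+87+91+54+32+36+19+96 = 579; mod 256 = 67 → 43.
Outer input = (K'⊕opad) ∥ inner = 2c 34 3d 31 5c ∥ 43.
Outer hash (tag): sum = 44+52+61+49+92+67 = 365; mod 256 = 109 → 6d.

6d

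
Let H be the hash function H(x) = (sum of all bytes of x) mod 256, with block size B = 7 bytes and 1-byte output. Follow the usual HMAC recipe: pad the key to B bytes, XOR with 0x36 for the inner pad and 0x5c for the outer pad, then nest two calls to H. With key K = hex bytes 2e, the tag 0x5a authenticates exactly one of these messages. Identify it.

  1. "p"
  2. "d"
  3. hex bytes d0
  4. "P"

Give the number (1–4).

2

Key hex bytes 2e is 1 byte ≤ B = 7; zero-pad to 7 bytes: K' = 2e 00 00 00 00 00 00.
K' ⊕ ipad = 18 36 36 36 36 36 36; K' ⊕ opad = 72 5c 5c 5c 5c 5c 5c.
m1: inner = H(18 36 36 36 36 36 36 70) = cc; tag = H(72 5c 5c 5c 5c 5c 5c cc) = 66
m2: inner = H(18 36 36 36 36 36 36 64) = c0; tag = H(72 5c 5c 5c 5c 5c 5c c0) = 5a ← matches
m3: inner = H(18 36 36 36 36 36 36 d0) = 2c; tag = H(72 5c 5c 5c 5c 5c 5c 2c) = c6
m4: inner = H(18 36 36 36 36 36 36 50) = ac; tag = H(72 5c 5c 5c 5c 5c 5c ac) = 46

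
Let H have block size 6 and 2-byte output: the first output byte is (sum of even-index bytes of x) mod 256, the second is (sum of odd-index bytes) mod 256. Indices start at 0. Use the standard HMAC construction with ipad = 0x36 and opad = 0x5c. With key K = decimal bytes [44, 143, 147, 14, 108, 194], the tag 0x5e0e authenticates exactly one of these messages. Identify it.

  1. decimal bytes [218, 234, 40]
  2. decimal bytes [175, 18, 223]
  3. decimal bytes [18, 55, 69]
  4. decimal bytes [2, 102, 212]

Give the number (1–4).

Key decimal bytes [44, 143, 147, 14, 108, 194] = 2c 8f 93 0e 6c c2 is exactly B = 6 bytes: K' = 2c 8f 93 0e 6c c2.
K' ⊕ ipad = 1a b9 a5 38 5a f4; K' ⊕ opad = 70 d3 cf 52 30 9e.
m1: inner = H(1a b9 a5 38 5a f4 da ea 28) = 1b cf; tag = H(70 d3 cf 52 30 9e 1b cf) = 8a92
m2: inner = H(1a b9 a5 38 5a f4 af 12 df) = a7 f7; tag = H(70 d3 cf 52 30 9e a7 f7) = 16ba
m3: inner = H(1a b9 a5 38 5a f4 12 37 45) = 70 1c; tag = H(70 d3 cf 52 30 9e 70 1c) = dfdf
m4: inner = H(1a b9 a5 38 5a f4 02 66 d4) = ef 4b; tag = H(70 d3 cf 52 30 9e ef 4b) = 5e0e ← matches

4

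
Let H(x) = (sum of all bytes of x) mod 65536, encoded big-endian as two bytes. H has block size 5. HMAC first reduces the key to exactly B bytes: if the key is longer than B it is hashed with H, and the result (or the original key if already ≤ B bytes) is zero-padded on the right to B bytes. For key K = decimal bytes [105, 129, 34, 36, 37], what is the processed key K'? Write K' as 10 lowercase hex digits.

6981222425

Key decimal bytes [105, 129, 34, 36, 37] = 69 81 22 24 25 is exactly B = 5 bytes: K' = 69 81 22 24 25.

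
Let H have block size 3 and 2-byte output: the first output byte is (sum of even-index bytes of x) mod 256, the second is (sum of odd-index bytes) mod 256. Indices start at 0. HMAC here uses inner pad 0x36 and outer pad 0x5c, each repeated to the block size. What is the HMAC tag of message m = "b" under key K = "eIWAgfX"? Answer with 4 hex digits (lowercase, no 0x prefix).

Key "eIWAgfX" = 65 49 57 41 67 66 58 is 7 bytes > B = 3, so hash it first: H(key) = 7b f0, then zero-pad to 3 bytes: K' = 7b f0 00.
K' ⊕ ipad = 4d c6 36.  K' ⊕ opad = 27 ac 5c.
Inner input = (K'⊕ipad) ∥ m = 4d c6 36 ∥ 62.
Inner hash: even-index sum = 131 mod 256 = 131; odd-index sum = 296 mod 256 = 40 → 83 28.
Outer input = (K'⊕opad) ∥ inner = 27 ac 5c ∥ 83 28.
Outer hash (tag): even-index sum = 171 mod 256 = 171; odd-index sum = 303 mod 256 = 47 → ab 2f.

ab2f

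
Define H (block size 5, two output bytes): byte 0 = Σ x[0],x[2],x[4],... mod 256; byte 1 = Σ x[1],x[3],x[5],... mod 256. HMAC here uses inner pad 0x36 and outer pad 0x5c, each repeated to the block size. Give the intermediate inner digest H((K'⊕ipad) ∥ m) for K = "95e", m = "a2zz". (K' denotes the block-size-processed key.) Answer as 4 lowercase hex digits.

Key "95e" = 39 35 65 is 3 bytes ≤ B = 5; zero-pad to 5 bytes: K' = 39 35 65 00 00.
K' ⊕ ipad = 0f 03 53 36 36.
Inner input = 0f 03 53 36 36 ∥ 61 32 7a 7a.
Inner hash: even-index sum = 324 mod 256 = 68; odd-index sum = 276 mod 256 = 20 → 44 14.

4414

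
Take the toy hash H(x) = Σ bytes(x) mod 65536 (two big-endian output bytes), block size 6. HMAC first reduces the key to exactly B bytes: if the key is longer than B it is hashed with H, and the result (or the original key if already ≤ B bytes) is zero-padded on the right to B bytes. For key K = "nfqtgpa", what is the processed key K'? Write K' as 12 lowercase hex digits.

02f100000000

|K| = 7 > B = 6, so first hash the key.
H(K): sum = 110+102+113+116+103+112+97 = 753 → 02 f1.
Zero-pad H(K) = 02 f1 to 6 bytes: K' = 02 f1 00 00 00 00.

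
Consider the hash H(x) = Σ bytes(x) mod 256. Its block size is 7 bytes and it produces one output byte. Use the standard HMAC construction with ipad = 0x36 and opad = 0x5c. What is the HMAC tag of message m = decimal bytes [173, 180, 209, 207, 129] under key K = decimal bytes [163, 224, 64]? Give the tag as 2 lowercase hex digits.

Key decimal bytes [163, 224, 64] = a3 e0 40 is 3 bytes ≤ B = 7; zero-pad to 7 bytes: K' = a3 e0 40 00 00 00 00.
K' ⊕ ipad = 95 d6 76 36 36 36 36.  K' ⊕ opad = ff bc 1c 5c 5c 5c 5c.
Inner input = (K'⊕ipad) ∥ m = 95 d6 76 36 36 36 36 ∥ ad b4 d1 cf 81.
Inner hash: sum = 149+214+118+54+54+54+54+173+180+209+207+129 = 1595; mod 256 = 59 → 3b.
Outer input = (K'⊕opad) ∥ inner = ff bc 1c 5c 5c 5c 5c ∥ 3b.
Outer hash (tag): sum = 255+188+28+92+92+92+92+59 = 898; mod 256 = 130 → 82.

82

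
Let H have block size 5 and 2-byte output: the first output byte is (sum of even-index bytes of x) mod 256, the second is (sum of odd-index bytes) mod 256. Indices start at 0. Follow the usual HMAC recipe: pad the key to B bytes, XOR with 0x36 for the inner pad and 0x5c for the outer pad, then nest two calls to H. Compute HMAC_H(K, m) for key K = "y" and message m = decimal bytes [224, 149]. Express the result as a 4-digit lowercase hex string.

Key "y" = 79 is 1 byte ≤ B = 5; zero-pad to 5 bytes: K' = 79 00 00 00 00.
K' ⊕ ipad = 4f 36 36 36 36.  K' ⊕ opad = 25 5c 5c 5c 5c.
Inner input = (K'⊕ipad) ∥ m = 4f 36 36 36 36 ∥ e0 95.
Inner hash: even-index sum = 336 mod 256 = 80; odd-index sum = 332 mod 256 = 76 → 50 4c.
Outer input = (K'⊕opad) ∥ inner = 25 5c 5c 5c 5c ∥ 50 4c.
Outer hash (tag): even-index sum = 297 mod 256 = 41; odd-index sum = 264 mod 256 = 8 → 29 08.

2908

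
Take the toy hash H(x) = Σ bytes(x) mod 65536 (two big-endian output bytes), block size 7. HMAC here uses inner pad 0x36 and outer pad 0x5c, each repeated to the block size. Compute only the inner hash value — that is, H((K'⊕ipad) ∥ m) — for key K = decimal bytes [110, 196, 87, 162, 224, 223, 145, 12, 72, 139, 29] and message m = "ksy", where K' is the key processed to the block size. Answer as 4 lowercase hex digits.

Key decimal bytes [110, 196, 87, 162, 224, 223, 145, 12, 72, 139, 29] = 6e c4 57 a2 e0 df 91 0c 48 8b 1d is 11 bytes > B = 7, so hash it first: H(key) = 05 77, then zero-pad to 7 bytes: K' = 05 77 00 00 00 00 00.
K' ⊕ ipad = 33 41 36 36 36 36 36.
Inner input = 33 41 36 36 36 36 36 ∥ 6b 73 79.
Inner hash: sum = 51+65+54+54+54+54+54+107+115+121 = 729 → 02 d9.

02d9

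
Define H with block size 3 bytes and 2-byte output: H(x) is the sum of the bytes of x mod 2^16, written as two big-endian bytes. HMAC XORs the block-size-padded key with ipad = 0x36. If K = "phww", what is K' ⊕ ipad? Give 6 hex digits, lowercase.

Key "phww" = 70 68 77 77 is 4 bytes > B = 3, so hash it first: H(key) = 01 c6, then zero-pad to 3 bytes: K' = 01 c6 00.
XOR each byte with 0x36: 01⊕36=37, c6⊕36=f0, 00⊕36=36.

37f036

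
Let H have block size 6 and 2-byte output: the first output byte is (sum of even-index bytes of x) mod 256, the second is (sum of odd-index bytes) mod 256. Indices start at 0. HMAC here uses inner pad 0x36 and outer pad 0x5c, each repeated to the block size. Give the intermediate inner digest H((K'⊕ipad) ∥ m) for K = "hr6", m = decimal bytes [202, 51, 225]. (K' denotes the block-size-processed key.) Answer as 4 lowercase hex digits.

Key "hr6" = 68 72 36 is 3 bytes ≤ B = 6; zero-pad to 6 bytes: K' = 68 72 36 00 00 00.
K' ⊕ ipad = 5e 44 00 36 36 36.
Inner input = 5e 44 00 36 36 36 ∥ ca 33 e1.
Inner hash: even-index sum = 575 mod 256 = 63; odd-index sum = 227 mod 256 = 227 → 3f e3.

3fe3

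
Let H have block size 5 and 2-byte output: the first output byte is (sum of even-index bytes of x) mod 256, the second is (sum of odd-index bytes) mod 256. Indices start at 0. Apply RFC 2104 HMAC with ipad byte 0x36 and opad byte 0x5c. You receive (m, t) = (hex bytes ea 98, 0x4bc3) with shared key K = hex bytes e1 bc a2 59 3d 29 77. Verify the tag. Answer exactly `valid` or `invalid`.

Key hex bytes e1 bc a2 59 3d 29 77 is 7 bytes > B = 5, so hash it first: H(key) = 37 3e, then zero-pad to 5 bytes: K' = 37 3e 00 00 00.
K' ⊕ ipad = 01 08 36 36 36; K' ⊕ opad = 6b 62 5c 5c 5c.
Inner hash: even-index sum = 261 mod 256 = 5; odd-index sum = 296 mod 256 = 40 → 05 28.
Outer hash (recomputed tag): even-index sum = 331 mod 256 = 75; odd-index sum = 195 mod 256 = 195 → 4b c3.
Recomputed tag = 4bc3; claimed = 4bc3 → match.

valid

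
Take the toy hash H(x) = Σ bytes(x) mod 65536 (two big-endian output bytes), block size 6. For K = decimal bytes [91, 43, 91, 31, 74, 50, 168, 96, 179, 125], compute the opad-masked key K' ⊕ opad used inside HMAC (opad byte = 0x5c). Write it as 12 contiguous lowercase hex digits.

5fe85c5c5c5c

Key decimal bytes [91, 43, 91, 31, 74, 50, 168, 96, 179, 125] = 5b 2b 5b 1f 4a 32 a8 60 b3 7d is 10 bytes > B = 6, so hash it first: H(key) = 03 b4, then zero-pad to 6 bytes: K' = 03 b4 00 00 00 00.
XOR each byte with 0x5c: 03⊕5c=5f, b4⊕5c=e8, 00⊕5c=5c, 00⊕5c=5c, 00⊕5c=5c, 00⊕5c=5c.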